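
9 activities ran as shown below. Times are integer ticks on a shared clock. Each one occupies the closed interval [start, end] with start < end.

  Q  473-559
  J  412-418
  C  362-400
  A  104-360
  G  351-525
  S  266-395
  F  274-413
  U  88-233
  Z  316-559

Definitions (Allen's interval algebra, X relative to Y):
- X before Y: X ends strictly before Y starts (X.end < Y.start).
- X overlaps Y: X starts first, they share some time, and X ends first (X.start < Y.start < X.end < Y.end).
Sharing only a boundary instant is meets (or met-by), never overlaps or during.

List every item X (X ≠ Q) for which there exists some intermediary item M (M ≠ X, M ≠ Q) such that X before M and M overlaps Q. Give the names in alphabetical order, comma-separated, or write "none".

U

Target Q = [473, 559].
Intermediaries M with M overlaps Q: G.
Via G — items with X before G: U.
Union: U.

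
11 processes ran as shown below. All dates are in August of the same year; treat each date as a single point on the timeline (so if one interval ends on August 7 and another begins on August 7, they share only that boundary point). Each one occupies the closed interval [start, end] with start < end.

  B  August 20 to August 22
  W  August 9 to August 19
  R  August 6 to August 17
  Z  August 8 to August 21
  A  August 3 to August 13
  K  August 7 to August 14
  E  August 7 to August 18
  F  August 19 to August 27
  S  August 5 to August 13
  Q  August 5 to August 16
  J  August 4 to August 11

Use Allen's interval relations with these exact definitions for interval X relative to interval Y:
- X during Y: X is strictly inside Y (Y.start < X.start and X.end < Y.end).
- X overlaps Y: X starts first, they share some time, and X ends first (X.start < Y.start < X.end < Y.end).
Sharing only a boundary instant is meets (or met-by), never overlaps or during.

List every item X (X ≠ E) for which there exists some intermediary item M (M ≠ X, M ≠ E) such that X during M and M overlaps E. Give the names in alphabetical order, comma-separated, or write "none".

J, K

Target E = [August 7, August 18].
Intermediaries M with M overlaps E: A, J, Q, R, S.
Via A — items with X during A: J.
Via J — items with X during J: none.
Via Q — items with X during Q: K.
Via R — items with X during R: K.
Via S — items with X during S: none.
Union: J, K.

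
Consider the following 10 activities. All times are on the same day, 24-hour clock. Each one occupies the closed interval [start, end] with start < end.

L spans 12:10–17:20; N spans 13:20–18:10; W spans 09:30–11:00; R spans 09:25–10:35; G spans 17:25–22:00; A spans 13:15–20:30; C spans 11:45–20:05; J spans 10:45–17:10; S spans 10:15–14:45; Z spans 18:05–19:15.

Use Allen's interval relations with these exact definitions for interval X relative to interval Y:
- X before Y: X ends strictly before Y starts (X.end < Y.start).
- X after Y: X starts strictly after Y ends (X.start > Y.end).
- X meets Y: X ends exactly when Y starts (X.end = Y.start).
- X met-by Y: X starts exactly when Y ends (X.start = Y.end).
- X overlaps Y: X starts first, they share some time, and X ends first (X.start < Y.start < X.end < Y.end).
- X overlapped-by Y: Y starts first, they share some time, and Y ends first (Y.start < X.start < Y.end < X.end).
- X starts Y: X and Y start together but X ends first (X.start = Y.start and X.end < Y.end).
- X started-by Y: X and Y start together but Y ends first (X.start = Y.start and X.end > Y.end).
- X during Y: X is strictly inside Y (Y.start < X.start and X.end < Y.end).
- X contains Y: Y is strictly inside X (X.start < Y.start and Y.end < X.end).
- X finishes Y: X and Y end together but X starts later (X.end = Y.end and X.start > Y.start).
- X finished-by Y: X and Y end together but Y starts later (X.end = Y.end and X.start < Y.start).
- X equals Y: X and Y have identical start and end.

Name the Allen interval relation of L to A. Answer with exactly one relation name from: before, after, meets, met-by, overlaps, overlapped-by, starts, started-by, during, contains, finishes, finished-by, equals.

L = [12:10, 17:20]; A = [13:15, 20:30].
Compare endpoints: L.start < A.start, L.start < A.end, L.end > A.start, L.end < A.end.
That pattern is 'overlaps'.

overlaps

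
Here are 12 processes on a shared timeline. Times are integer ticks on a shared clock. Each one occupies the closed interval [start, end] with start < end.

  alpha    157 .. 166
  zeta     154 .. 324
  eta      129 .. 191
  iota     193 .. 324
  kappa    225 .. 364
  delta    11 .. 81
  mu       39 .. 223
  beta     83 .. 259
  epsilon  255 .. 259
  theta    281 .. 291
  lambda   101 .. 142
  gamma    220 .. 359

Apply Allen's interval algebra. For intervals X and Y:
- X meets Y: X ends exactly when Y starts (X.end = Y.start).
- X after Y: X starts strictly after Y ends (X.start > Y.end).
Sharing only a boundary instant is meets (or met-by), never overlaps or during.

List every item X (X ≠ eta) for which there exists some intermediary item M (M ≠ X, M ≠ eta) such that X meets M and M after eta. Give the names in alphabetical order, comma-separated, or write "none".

Target eta = [129, 191].
Intermediaries M with M after eta: epsilon, gamma, iota, kappa, theta.
Via epsilon — items with X meets epsilon: none.
Via gamma — items with X meets gamma: none.
Via iota — items with X meets iota: none.
Via kappa — items with X meets kappa: none.
Via theta — items with X meets theta: none.
Union: none.

none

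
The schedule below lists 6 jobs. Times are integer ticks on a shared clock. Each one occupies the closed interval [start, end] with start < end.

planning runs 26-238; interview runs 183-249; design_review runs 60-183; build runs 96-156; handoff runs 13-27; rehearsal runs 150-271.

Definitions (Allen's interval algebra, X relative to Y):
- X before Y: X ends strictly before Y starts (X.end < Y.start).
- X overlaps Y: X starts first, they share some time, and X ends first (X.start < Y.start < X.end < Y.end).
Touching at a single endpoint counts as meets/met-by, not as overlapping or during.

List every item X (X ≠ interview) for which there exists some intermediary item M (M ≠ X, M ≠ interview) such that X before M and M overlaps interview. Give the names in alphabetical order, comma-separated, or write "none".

Target interview = [183, 249].
Intermediaries M with M overlaps interview: planning.
Via planning — items with X before planning: none.
Union: none.

none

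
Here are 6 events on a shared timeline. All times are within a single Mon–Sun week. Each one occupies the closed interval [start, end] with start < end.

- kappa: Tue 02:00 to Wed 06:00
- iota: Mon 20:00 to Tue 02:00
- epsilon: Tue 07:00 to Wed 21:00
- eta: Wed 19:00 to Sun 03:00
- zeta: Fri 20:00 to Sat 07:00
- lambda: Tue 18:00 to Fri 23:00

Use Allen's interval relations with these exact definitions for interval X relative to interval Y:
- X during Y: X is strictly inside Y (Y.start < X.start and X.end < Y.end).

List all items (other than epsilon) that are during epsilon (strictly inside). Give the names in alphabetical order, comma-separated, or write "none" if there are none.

Target epsilon = [Tue 07:00, Wed 21:00].
eta [Wed 19:00, Sun 03:00] → overlapped-by → no.
iota [Mon 20:00, Tue 02:00] → before → no.
kappa [Tue 02:00, Wed 06:00] → overlaps → no.
lambda [Tue 18:00, Fri 23:00] → overlapped-by → no.
zeta [Fri 20:00, Sat 07:00] → after → no.
Result: none.

none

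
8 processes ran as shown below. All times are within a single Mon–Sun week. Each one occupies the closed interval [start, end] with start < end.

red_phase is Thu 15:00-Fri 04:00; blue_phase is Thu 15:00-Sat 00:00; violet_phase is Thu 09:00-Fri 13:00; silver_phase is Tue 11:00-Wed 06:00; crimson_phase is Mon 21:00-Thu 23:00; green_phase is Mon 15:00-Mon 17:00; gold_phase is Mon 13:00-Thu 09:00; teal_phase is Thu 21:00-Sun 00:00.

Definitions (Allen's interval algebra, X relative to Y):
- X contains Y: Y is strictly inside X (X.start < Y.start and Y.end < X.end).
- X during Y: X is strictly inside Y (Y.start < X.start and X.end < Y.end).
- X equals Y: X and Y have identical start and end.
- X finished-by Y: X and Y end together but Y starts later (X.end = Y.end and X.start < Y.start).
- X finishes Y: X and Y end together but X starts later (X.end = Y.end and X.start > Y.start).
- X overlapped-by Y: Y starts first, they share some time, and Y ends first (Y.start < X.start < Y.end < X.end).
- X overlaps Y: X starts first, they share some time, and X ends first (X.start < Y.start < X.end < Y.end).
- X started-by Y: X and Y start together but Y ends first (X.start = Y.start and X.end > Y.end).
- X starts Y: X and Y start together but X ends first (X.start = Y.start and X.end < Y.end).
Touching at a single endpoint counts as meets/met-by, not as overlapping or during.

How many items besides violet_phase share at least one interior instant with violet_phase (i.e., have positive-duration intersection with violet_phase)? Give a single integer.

Target violet_phase = [Thu 09:00, Fri 13:00].
blue_phase [Thu 15:00, Sat 00:00] → overlapped-by → counts.
crimson_phase [Mon 21:00, Thu 23:00] → overlaps → counts.
gold_phase [Mon 13:00, Thu 09:00] → meets → no.
green_phase [Mon 15:00, Mon 17:00] → before → no.
red_phase [Thu 15:00, Fri 04:00] → during → counts.
silver_phase [Tue 11:00, Wed 06:00] → before → no.
teal_phase [Thu 21:00, Sun 00:00] → overlapped-by → counts.
Total: 4.

4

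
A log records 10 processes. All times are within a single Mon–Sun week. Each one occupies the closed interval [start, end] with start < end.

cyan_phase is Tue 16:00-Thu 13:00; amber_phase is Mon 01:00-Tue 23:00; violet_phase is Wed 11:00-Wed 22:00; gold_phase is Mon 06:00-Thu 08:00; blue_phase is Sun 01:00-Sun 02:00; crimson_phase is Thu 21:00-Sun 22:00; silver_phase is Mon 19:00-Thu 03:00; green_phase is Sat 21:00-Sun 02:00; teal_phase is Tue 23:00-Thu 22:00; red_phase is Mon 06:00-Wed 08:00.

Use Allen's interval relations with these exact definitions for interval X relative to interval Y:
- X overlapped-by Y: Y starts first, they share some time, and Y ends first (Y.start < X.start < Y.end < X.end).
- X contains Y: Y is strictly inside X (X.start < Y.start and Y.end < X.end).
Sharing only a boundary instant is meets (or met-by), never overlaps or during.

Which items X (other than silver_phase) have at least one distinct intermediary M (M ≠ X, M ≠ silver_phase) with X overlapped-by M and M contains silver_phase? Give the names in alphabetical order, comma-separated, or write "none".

Target silver_phase = [Mon 19:00, Thu 03:00].
Intermediaries M with M contains silver_phase: gold_phase.
Via gold_phase — items with X overlapped-by gold_phase: cyan_phase, teal_phase.
Union: cyan_phase, teal_phase.

cyan_phase, teal_phase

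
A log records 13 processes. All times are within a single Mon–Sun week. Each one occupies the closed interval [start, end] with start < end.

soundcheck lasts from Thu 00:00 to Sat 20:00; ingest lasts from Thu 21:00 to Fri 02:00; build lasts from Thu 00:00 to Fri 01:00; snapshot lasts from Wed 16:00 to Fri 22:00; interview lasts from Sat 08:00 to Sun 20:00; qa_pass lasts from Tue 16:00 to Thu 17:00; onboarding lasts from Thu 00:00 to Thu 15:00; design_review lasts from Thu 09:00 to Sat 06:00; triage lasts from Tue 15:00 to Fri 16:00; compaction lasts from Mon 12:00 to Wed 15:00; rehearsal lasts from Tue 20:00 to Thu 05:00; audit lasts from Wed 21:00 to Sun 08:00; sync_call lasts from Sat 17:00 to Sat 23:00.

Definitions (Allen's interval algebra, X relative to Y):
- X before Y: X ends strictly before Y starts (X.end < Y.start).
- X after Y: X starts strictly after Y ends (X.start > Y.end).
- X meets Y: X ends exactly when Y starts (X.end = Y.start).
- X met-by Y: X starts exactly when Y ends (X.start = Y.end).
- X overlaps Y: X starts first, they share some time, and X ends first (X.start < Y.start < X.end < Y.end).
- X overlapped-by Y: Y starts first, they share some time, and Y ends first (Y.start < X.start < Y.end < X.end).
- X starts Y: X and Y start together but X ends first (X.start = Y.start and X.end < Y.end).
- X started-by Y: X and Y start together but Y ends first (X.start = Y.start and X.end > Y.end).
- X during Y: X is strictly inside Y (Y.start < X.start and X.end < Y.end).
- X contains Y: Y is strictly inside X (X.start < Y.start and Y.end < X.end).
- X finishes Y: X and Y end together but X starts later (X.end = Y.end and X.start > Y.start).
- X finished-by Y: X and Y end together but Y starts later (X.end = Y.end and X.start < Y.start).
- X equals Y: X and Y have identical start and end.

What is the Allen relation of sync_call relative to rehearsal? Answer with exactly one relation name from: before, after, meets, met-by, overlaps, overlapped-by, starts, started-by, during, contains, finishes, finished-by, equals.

sync_call = [Sat 17:00, Sat 23:00]; rehearsal = [Tue 20:00, Thu 05:00].
Compare endpoints: sync_call.start > rehearsal.start, sync_call.start > rehearsal.end, sync_call.end > rehearsal.start, sync_call.end > rehearsal.end.
That pattern is 'after'.

after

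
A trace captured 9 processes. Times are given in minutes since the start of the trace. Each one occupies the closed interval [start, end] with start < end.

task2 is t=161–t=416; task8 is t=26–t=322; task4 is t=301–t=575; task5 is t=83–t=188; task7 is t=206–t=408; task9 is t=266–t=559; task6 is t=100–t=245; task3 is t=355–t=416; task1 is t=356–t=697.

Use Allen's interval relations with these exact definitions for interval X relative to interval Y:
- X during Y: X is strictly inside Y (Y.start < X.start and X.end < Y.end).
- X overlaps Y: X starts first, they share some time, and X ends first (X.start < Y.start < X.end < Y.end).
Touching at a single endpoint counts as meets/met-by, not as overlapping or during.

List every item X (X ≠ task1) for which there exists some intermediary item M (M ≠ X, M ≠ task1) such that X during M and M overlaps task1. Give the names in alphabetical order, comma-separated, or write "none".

task3, task7

Target task1 = [t=356, t=697].
Intermediaries M with M overlaps task1: task2, task3, task4, task7, task9.
Via task2 — items with X during task2: task7.
Via task3 — items with X during task3: none.
Via task4 — items with X during task4: task3.
Via task7 — items with X during task7: none.
Via task9 — items with X during task9: task3.
Union: task3, task7.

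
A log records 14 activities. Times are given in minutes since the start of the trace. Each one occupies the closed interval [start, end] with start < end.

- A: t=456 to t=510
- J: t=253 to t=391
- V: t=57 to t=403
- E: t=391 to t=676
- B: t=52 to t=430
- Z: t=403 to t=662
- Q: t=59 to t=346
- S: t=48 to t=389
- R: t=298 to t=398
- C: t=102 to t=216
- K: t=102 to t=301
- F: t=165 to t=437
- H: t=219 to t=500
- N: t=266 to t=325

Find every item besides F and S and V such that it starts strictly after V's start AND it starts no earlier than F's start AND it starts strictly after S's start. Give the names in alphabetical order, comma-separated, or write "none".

Conditions: its start is strictly after V's start (X.start > t=57) AND its start is no earlier than F's start (X.start >= t=165) AND its start is strictly after S's start (X.start > t=48).
A: start t=456 > t=57? ✓; start t=456 >= t=165? ✓; start t=456 > t=48? ✓ → yes.
B: start t=52 > t=57? ✗; start t=52 >= t=165? ✗; start t=52 > t=48? ✓ → no.
C: start t=102 > t=57? ✓; start t=102 >= t=165? ✗; start t=102 > t=48? ✓ → no.
E: start t=391 > t=57? ✓; start t=391 >= t=165? ✓; start t=391 > t=48? ✓ → yes.
H: start t=219 > t=57? ✓; start t=219 >= t=165? ✓; start t=219 > t=48? ✓ → yes.
J: start t=253 > t=57? ✓; start t=253 >= t=165? ✓; start t=253 > t=48? ✓ → yes.
K: start t=102 > t=57? ✓; start t=102 >= t=165? ✗; start t=102 > t=48? ✓ → no.
N: start t=266 > t=57? ✓; start t=266 >= t=165? ✓; start t=266 > t=48? ✓ → yes.
Q: start t=59 > t=57? ✓; start t=59 >= t=165? ✗; start t=59 > t=48? ✓ → no.
R: start t=298 > t=57? ✓; start t=298 >= t=165? ✓; start t=298 > t=48? ✓ → yes.
Z: start t=403 > t=57? ✓; start t=403 >= t=165? ✓; start t=403 > t=48? ✓ → yes.
Result: A, E, H, J, N, R, Z.

A, E, H, J, N, R, Z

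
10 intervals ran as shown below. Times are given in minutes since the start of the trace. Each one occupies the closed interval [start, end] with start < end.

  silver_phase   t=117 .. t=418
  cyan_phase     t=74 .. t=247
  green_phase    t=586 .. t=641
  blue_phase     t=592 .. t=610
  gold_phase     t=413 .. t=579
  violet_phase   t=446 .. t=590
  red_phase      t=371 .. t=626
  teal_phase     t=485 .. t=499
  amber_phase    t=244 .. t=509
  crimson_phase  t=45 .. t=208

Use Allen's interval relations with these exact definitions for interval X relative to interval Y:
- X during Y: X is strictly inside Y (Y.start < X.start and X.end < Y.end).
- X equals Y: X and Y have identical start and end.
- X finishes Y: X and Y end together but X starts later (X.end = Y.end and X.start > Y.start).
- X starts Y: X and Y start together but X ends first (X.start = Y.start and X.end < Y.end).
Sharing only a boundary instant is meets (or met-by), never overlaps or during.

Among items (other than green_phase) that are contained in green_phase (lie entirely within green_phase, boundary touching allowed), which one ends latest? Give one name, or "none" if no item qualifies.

blue_phase

Target green_phase = [t=586, t=641].
amber_phase [t=244, t=509] → before → excluded.
blue_phase [t=592, t=610] → during → candidate.
crimson_phase [t=45, t=208] → before → excluded.
cyan_phase [t=74, t=247] → before → excluded.
gold_phase [t=413, t=579] → before → excluded.
red_phase [t=371, t=626] → overlaps → excluded.
silver_phase [t=117, t=418] → before → excluded.
teal_phase [t=485, t=499] → before → excluded.
violet_phase [t=446, t=590] → overlaps → excluded.
Among candidates, latest end is t=610 → blue_phase.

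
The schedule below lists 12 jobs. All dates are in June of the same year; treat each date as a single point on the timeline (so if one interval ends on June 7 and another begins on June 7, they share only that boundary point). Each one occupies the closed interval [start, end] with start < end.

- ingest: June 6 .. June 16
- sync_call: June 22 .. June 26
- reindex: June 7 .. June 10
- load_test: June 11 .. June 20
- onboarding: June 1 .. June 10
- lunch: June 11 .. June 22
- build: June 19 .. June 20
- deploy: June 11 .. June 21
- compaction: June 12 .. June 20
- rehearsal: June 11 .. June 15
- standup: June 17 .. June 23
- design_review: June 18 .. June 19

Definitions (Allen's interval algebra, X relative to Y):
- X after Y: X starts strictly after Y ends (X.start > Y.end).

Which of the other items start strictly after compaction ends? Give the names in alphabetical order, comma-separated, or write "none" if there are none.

Target compaction = [June 12, June 20].
build [June 19, June 20] → finishes → no.
deploy [June 11, June 21] → contains → no.
design_review [June 18, June 19] → during → no.
ingest [June 6, June 16] → overlaps → no.
load_test [June 11, June 20] → finished-by → no.
lunch [June 11, June 22] → contains → no.
onboarding [June 1, June 10] → before → no.
rehearsal [June 11, June 15] → overlaps → no.
reindex [June 7, June 10] → before → no.
standup [June 17, June 23] → overlapped-by → no.
sync_call [June 22, June 26] → after → yes.
Result: sync_call.

sync_call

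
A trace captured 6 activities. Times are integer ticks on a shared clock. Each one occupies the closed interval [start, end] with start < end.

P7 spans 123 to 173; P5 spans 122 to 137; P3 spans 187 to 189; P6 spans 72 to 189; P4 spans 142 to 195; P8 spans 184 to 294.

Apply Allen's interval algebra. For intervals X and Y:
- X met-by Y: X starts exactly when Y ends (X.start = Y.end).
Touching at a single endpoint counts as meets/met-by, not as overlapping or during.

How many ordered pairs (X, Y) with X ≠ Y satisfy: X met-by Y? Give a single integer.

0

Checking all 30 ordered pairs for relation 'met-by'; matching pairs in alphabetical order:
No pair satisfies it.
Count: 0.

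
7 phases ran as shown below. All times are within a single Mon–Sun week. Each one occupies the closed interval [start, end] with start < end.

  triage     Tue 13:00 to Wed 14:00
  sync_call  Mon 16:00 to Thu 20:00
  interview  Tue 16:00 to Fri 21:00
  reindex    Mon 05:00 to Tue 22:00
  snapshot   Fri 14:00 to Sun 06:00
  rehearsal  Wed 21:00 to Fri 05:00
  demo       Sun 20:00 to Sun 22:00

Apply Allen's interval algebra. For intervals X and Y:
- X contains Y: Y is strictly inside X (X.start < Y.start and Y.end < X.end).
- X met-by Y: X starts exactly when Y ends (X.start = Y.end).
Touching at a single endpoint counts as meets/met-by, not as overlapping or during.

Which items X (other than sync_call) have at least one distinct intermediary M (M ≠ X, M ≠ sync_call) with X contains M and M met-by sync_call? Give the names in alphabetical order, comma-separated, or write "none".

none

Target sync_call = [Mon 16:00, Thu 20:00].
Intermediaries M with M met-by sync_call: none.
Union: none.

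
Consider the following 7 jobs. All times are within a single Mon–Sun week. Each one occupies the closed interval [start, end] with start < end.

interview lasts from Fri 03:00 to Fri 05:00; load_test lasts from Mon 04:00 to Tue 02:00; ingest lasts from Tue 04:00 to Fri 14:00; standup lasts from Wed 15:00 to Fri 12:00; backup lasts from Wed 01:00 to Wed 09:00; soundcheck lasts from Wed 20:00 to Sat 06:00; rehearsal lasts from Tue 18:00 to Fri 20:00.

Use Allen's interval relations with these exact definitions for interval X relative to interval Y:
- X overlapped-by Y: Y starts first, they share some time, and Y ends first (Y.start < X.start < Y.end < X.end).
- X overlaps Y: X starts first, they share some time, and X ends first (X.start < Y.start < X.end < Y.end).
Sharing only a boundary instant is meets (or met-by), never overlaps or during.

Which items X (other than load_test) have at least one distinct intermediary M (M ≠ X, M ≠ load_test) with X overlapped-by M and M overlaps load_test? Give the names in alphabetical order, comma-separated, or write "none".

none

Target load_test = [Mon 04:00, Tue 02:00].
Intermediaries M with M overlaps load_test: none.
Union: none.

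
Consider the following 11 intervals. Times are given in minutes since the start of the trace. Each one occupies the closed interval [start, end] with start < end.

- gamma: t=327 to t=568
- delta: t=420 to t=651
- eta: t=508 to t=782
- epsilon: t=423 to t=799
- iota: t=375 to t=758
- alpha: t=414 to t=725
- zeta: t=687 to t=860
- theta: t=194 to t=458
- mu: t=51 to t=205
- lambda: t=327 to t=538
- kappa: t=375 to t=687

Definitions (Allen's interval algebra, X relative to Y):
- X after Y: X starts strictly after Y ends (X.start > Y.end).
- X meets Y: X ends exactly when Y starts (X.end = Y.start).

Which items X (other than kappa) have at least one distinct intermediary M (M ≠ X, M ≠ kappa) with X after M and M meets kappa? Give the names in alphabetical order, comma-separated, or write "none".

Target kappa = [t=375, t=687].
Intermediaries M with M meets kappa: none.
Union: none.

none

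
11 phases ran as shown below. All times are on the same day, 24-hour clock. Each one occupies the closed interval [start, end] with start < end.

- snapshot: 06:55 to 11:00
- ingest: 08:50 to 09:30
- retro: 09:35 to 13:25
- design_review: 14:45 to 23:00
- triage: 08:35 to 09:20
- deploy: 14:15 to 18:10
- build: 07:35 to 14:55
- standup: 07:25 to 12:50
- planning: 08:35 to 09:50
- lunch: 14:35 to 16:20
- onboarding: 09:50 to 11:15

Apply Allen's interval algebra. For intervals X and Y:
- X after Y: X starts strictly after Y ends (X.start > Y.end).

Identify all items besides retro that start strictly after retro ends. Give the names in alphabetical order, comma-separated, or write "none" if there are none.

Target retro = [09:35, 13:25].
build [07:35, 14:55] → contains → no.
deploy [14:15, 18:10] → after → yes.
design_review [14:45, 23:00] → after → yes.
ingest [08:50, 09:30] → before → no.
lunch [14:35, 16:20] → after → yes.
onboarding [09:50, 11:15] → during → no.
planning [08:35, 09:50] → overlaps → no.
snapshot [06:55, 11:00] → overlaps → no.
standup [07:25, 12:50] → overlaps → no.
triage [08:35, 09:20] → before → no.
Result: deploy, design_review, lunch.

deploy, design_review, lunch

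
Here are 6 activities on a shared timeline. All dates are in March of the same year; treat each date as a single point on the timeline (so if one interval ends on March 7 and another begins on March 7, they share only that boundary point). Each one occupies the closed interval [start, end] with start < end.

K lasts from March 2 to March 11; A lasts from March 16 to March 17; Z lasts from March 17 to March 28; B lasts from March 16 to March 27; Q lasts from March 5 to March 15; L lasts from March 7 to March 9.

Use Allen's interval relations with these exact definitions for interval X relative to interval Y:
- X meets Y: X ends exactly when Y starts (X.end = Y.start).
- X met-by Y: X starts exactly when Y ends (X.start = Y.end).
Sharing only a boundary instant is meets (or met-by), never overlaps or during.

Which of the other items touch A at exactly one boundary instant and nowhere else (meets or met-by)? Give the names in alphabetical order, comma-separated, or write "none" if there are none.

Z

Target A = [March 16, March 17].
B [March 16, March 27] → started-by → no.
K [March 2, March 11] → before → no.
L [March 7, March 9] → before → no.
Q [March 5, March 15] → before → no.
Z [March 17, March 28] → met-by → yes.
Result: Z.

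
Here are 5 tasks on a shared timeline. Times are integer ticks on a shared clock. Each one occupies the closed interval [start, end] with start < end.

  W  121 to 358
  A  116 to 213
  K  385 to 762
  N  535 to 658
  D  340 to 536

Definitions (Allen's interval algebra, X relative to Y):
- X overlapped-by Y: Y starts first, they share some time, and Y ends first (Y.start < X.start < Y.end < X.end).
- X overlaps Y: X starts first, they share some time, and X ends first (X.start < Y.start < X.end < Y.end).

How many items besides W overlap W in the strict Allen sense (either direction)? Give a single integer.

Target W = [121, 358].
A [116, 213] → overlaps → counts.
D [340, 536] → overlapped-by → counts.
K [385, 762] → after → no.
N [535, 658] → after → no.
Total: 2.

2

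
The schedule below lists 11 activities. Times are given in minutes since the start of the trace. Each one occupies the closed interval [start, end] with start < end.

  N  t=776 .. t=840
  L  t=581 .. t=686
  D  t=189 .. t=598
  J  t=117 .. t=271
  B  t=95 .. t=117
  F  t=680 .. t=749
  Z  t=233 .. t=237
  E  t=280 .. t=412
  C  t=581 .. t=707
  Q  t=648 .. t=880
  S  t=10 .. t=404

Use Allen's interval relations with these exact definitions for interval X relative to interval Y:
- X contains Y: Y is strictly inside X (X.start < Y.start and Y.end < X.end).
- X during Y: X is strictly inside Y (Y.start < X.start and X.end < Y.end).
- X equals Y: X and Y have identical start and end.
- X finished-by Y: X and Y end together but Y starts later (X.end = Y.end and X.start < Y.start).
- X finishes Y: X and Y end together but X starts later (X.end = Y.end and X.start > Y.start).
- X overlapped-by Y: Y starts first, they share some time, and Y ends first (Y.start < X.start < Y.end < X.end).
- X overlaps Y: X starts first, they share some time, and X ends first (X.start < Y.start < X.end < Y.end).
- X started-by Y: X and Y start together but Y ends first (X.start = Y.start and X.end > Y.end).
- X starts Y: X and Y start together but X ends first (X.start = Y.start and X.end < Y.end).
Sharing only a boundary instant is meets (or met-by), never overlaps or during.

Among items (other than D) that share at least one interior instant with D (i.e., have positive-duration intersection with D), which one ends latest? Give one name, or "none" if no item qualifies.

Target D = [t=189, t=598].
B [t=95, t=117] → before → excluded.
C [t=581, t=707] → overlapped-by → candidate.
E [t=280, t=412] → during → candidate.
F [t=680, t=749] → after → excluded.
J [t=117, t=271] → overlaps → candidate.
L [t=581, t=686] → overlapped-by → candidate.
N [t=776, t=840] → after → excluded.
Q [t=648, t=880] → after → excluded.
S [t=10, t=404] → overlaps → candidate.
Z [t=233, t=237] → during → candidate.
Among candidates, latest end is t=707 → C.

C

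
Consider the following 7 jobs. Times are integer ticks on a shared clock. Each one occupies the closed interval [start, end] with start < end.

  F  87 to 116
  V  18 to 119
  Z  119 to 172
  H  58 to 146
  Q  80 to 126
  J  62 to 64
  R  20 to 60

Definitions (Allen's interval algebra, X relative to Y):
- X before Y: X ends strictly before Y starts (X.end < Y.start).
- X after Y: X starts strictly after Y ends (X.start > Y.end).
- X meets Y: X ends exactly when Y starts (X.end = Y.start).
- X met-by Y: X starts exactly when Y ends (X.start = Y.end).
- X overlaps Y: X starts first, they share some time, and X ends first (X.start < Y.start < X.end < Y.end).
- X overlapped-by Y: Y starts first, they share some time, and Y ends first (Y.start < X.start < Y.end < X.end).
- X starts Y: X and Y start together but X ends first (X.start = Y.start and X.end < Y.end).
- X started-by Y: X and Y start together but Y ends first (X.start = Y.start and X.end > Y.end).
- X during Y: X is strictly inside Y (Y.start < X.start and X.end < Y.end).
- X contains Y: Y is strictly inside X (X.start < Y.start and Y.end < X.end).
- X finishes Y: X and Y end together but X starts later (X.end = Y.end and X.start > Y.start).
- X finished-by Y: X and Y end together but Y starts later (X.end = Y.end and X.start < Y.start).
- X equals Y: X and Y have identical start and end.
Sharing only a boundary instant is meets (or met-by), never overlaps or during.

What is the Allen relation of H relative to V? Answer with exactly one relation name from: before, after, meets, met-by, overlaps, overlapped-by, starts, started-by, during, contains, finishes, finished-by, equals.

overlapped-by

H = [58, 146]; V = [18, 119].
Compare endpoints: H.start > V.start, H.start < V.end, H.end > V.start, H.end > V.end.
That pattern is 'overlapped-by'.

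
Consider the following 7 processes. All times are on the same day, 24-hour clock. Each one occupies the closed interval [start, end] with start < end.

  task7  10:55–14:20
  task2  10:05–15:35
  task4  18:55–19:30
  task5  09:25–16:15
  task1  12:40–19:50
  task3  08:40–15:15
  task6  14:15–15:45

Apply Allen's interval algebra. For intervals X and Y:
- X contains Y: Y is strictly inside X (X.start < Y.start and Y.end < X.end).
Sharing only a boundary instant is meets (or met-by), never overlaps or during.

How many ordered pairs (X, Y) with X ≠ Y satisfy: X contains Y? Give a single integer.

7

Checking all 42 ordered pairs for relation 'contains'; matching pairs in alphabetical order:
(task1, task4): task1 contains task4 ✓
(task1, task6): task1 contains task6 ✓
(task2, task7): task2 contains task7 ✓
(task3, task7): task3 contains task7 ✓
(task5, task2): task5 contains task2 ✓
(task5, task6): task5 contains task6 ✓
(task5, task7): task5 contains task7 ✓
Count: 7.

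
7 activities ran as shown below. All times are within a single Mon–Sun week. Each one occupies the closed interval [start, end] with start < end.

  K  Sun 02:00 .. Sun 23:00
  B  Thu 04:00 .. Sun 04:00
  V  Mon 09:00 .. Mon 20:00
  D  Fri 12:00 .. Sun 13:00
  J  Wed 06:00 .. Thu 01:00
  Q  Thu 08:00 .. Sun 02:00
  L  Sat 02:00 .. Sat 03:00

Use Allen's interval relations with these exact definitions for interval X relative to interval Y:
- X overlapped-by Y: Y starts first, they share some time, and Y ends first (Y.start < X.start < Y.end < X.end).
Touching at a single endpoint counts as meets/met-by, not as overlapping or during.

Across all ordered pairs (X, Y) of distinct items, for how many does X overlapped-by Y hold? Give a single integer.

Checking all 42 ordered pairs for relation 'overlapped-by'; matching pairs in alphabetical order:
(D, B): D overlapped-by B ✓
(D, Q): D overlapped-by Q ✓
(K, B): K overlapped-by B ✓
(K, D): K overlapped-by D ✓
Count: 4.

4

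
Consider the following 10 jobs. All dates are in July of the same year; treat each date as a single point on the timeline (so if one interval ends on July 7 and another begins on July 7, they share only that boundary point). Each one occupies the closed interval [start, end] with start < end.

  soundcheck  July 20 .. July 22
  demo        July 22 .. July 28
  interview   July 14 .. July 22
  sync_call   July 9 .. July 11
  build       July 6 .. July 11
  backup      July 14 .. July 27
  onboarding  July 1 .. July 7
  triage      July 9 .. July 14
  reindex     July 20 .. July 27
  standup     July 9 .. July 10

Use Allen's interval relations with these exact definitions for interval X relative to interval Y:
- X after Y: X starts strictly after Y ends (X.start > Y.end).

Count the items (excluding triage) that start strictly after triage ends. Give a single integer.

Target triage = [July 9, July 14].
backup [July 14, July 27] → met-by → no.
build [July 6, July 11] → overlaps → no.
demo [July 22, July 28] → after → counts.
interview [July 14, July 22] → met-by → no.
onboarding [July 1, July 7] → before → no.
reindex [July 20, July 27] → after → counts.
soundcheck [July 20, July 22] → after → counts.
standup [July 9, July 10] → starts → no.
sync_call [July 9, July 11] → starts → no.
Total: 3.

3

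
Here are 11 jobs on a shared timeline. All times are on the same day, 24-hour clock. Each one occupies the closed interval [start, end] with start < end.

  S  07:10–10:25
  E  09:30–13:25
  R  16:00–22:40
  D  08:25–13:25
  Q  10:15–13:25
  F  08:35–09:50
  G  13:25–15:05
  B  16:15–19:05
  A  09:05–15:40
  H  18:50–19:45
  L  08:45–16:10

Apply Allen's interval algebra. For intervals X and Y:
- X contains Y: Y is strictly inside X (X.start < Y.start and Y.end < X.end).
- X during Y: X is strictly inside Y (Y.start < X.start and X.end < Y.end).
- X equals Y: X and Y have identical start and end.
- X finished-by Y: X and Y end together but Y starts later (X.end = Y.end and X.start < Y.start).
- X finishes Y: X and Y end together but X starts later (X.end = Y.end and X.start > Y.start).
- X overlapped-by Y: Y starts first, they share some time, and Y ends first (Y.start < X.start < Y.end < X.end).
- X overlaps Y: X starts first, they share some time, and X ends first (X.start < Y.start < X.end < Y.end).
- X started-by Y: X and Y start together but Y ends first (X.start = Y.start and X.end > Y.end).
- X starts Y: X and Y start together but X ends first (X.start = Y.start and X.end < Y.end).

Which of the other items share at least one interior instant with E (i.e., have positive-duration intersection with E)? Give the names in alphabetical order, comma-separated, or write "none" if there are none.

Target E = [09:30, 13:25].
A [09:05, 15:40] → contains → yes.
B [16:15, 19:05] → after → no.
D [08:25, 13:25] → finished-by → yes.
F [08:35, 09:50] → overlaps → yes.
G [13:25, 15:05] → met-by → no.
H [18:50, 19:45] → after → no.
L [08:45, 16:10] → contains → yes.
Q [10:15, 13:25] → finishes → yes.
R [16:00, 22:40] → after → no.
S [07:10, 10:25] → overlaps → yes.
Result: A, D, F, L, Q, S.

A, D, F, L, Q, S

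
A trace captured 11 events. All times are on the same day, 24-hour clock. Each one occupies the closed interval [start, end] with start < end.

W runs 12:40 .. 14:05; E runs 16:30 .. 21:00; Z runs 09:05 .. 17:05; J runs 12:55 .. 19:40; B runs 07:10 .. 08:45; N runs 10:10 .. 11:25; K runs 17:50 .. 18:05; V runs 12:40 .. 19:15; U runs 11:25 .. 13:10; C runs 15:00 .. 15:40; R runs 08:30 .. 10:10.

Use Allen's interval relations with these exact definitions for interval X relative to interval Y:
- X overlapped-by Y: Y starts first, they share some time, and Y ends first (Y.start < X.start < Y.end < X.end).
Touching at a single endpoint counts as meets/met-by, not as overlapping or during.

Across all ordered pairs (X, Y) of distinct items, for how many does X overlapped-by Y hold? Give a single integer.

12

Checking all 110 ordered pairs for relation 'overlapped-by'; matching pairs in alphabetical order:
(E, J): E overlapped-by J ✓
(E, V): E overlapped-by V ✓
(E, Z): E overlapped-by Z ✓
(J, U): J overlapped-by U ✓
(J, V): J overlapped-by V ✓
(J, W): J overlapped-by W ✓
(J, Z): J overlapped-by Z ✓
(R, B): R overlapped-by B ✓
(V, U): V overlapped-by U ✓
(V, Z): V overlapped-by Z ✓
(W, U): W overlapped-by U ✓
(Z, R): Z overlapped-by R ✓
Count: 12.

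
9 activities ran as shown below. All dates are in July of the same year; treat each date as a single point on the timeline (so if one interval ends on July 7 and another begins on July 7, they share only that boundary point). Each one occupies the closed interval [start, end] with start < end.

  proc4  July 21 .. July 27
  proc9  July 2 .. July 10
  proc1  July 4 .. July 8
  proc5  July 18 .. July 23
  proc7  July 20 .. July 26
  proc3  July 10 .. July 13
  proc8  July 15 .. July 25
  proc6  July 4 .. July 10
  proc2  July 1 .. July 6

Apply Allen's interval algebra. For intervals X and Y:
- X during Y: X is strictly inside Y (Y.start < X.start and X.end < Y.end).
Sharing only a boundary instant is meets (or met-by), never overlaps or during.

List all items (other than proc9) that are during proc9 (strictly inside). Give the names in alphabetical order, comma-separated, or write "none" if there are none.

proc1

Target proc9 = [July 2, July 10].
proc1 [July 4, July 8] → during → yes.
proc2 [July 1, July 6] → overlaps → no.
proc3 [July 10, July 13] → met-by → no.
proc4 [July 21, July 27] → after → no.
proc5 [July 18, July 23] → after → no.
proc6 [July 4, July 10] → finishes → no.
proc7 [July 20, July 26] → after → no.
proc8 [July 15, July 25] → after → no.
Result: proc1.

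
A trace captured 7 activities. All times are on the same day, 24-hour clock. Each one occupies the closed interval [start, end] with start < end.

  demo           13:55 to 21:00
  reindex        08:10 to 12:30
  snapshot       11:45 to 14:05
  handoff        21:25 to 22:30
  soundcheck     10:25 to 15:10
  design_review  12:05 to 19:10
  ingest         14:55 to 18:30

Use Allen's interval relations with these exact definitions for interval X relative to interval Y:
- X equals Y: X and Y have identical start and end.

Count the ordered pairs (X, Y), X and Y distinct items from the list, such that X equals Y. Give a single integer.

Checking all 42 ordered pairs for relation 'equals'; matching pairs in alphabetical order:
No pair satisfies it.
Count: 0.

0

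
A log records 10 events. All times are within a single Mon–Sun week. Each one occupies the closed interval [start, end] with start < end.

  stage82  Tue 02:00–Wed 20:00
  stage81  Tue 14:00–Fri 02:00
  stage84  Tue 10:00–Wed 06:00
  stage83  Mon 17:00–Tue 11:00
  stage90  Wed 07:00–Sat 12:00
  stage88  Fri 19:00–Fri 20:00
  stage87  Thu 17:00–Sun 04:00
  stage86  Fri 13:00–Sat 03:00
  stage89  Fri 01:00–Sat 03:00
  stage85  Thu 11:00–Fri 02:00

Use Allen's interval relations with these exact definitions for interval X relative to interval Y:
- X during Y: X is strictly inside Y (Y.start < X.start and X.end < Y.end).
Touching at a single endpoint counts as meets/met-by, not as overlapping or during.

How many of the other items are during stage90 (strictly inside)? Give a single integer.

Target stage90 = [Wed 07:00, Sat 12:00].
stage81 [Tue 14:00, Fri 02:00] → overlaps → no.
stage82 [Tue 02:00, Wed 20:00] → overlaps → no.
stage83 [Mon 17:00, Tue 11:00] → before → no.
stage84 [Tue 10:00, Wed 06:00] → before → no.
stage85 [Thu 11:00, Fri 02:00] → during → counts.
stage86 [Fri 13:00, Sat 03:00] → during → counts.
stage87 [Thu 17:00, Sun 04:00] → overlapped-by → no.
stage88 [Fri 19:00, Fri 20:00] → during → counts.
stage89 [Fri 01:00, Sat 03:00] → during → counts.
Total: 4.

4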